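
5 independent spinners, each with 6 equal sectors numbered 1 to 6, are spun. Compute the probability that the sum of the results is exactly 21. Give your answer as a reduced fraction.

There are 6^5 = 7776 equally likely outcomes.
The number of ordered 5-tuples from {1,…,6} summing to 21 is 540.
P(sum = 21) = 540/7776 = 5/72.

5/72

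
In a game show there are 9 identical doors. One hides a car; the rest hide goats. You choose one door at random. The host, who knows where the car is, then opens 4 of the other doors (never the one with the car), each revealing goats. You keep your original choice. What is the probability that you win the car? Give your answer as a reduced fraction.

1/9

The host can always open 4 empty doors regardless of your choice, so the reveals give no information about your original door.
P(win by staying) = 1/9.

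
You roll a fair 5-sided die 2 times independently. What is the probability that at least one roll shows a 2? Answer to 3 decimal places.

P(no roll shows a 2) = (4/5)^2 ≈ 0.640.
P(at least one) = 1 − 0.640 = 0.360.

0.360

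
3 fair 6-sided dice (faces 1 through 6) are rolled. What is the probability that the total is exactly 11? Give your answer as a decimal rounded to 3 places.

There are 6^3 = 216 equally likely outcomes.
The number of ordered 3-tuples from {1,…,6} summing to 11 is 27.
P(sum = 11) = 27/216 = 1/8 ≈ 0.125.

0.125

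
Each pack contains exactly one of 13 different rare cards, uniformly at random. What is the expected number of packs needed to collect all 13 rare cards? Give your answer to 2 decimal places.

41.34

After i distinct types are collected, each trial gives a new one with probability (13−i)/13, so the expected wait for the next new type is 13/(13−i).
E = 13/13 + 13/12 + 13/11 + 13/10 + 13/9 + 13/8 + 13/7 + 13/6 + 13/5 + 13/4 + 13/3 + 13/2 + 13/1 = 1145993/27720 ≈ 41.34.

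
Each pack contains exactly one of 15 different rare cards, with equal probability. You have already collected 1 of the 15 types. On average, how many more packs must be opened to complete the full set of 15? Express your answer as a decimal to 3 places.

48.773

Starting from 1 distinct type, each trial gives a new one with probability (15−i)/15 when i types are held, so the wait for the next new type is 15/(15−i).
E = 15/14 + 15/13 + 15/12 + 15/11 + 15/10 + 15/9 + 15/8 + 15/7 + 15/6 + 15/5 + 15/4 + 15/3 + 15/2 + 15/1 = 1171733/24024 ≈ 48.773.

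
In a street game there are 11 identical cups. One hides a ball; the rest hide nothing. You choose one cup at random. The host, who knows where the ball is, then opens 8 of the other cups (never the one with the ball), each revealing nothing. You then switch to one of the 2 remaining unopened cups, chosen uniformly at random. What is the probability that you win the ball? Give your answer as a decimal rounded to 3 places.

Your original cup holds the ball with probability 1/11, so the other 10 collectively hold it with probability 10/11.
The host can always find 8 empty cups to open, so the reveals don't change that 10/11; it is now spread over the 2 remaining unopened cups.
P(win by switching) = (10/11) · (1/2) = 5/11 ≈ 0.455.

0.455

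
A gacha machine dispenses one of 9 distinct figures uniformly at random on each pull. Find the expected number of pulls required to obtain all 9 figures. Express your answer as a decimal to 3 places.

After i distinct types are collected, each trial gives a new one with probability (9−i)/9, so the expected wait for the next new type is 9/(9−i).
E = 9/9 + 9/8 + 9/7 + 9/6 + 9/5 + 9/4 + 9/3 + 9/2 + 9/1 = 7129/280 ≈ 25.461.

25.461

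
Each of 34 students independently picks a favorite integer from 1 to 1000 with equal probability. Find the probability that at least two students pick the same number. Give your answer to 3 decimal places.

It's easier to compute the probability that all 34 are distinct.
P(all distinct) = 1000/1000 · 999/1000 · ··· · 967/1000 ≈ 0.567.
So the probability of at least one match is 1 − 0.567 = 0.433.

0.433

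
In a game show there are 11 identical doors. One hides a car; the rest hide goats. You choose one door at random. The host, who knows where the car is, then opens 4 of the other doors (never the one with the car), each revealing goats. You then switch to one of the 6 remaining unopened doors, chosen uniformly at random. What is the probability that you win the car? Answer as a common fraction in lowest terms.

5/33

Your original door holds the car with probability 1/11, so the other 10 collectively hold it with probability 10/11.
The host can always find 4 empty doors to open, so the reveals don't change that 10/11; it is now spread over the 6 remaining unopened doors.
P(win by switching) = (10/11) · (1/6) = 5/33.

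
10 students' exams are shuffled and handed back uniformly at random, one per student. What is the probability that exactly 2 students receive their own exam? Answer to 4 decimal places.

Choose which 2 of the 10 are fixed: C(10,2) = 45 ways.
The remaining 8 must have no fixed point: D(8) = 14833.
P = 45·14833/3628800 = 2119/11520 ≈ 0.1839.

0.1839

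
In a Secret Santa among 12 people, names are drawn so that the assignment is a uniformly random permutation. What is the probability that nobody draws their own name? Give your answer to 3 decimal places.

This is the derangement probability: permutations of 12 with no fixed point.
D(12) = 12! · (1 − 1/1! + 1/2! − ··· + (−1)^12/12!) = 176214841.
P = 176214841/479001600 = 16019531/43545600 ≈ 0.368.

0.368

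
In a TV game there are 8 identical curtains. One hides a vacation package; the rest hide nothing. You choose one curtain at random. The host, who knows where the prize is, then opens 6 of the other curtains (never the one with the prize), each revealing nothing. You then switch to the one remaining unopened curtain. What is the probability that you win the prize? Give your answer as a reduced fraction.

7/8

Your original curtain holds the prize with probability 1/8, so the other 7 collectively hold it with probability 7/8.
The host can always find 6 empty curtains to open, so the reveals don't change that 7/8; it is now spread over the 1 remaining unopened curtain.
P(win by switching) = (7/8) · (1/1) = 7/8.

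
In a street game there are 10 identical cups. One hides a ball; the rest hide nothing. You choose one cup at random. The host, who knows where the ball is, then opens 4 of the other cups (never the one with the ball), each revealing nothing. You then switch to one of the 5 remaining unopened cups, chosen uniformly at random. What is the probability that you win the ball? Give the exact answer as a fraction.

9/50

Your original cup holds the ball with probability 1/10, so the other 9 collectively hold it with probability 9/10.
The host can always find 4 empty cups to open, so the reveals don't change that 9/10; it is now spread over the 5 remaining unopened cups.
P(win by switching) = (9/10) · (1/5) = 9/50.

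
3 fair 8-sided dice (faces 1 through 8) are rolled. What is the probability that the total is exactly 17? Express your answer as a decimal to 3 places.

0.070

There are 8^3 = 512 equally likely outcomes.
The number of ordered 3-tuples from {1,…,8} summing to 17 is 36.
P(sum = 17) = 36/512 = 9/128 ≈ 0.070.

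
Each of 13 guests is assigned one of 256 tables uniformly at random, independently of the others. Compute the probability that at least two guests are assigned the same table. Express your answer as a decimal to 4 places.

It's easier to compute the probability that all 13 are distinct.
P(all distinct) = 256/256 · 255/256 · ··· · 244/256 ≈ 0.7336.
So the probability of at least one match is 1 − 0.7336 = 0.2664.

0.2664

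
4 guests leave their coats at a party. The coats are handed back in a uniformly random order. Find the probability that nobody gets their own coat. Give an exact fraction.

3/8

This is the derangement probability: permutations of 4 with no fixed point.
D(4) = 4! · (1 − 1/1! + 1/2! − ··· + (−1)^4/4!) = 9.
P = 9/24 = 3/8.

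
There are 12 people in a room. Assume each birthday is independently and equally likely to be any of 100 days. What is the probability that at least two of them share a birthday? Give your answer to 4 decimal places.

0.4968

It's easier to compute the probability that all 12 are distinct.
P(all distinct) = 100/100 · 99/100 · ··· · 89/100 ≈ 0.5032.
So the probability of at least one match is 1 − 0.5032 = 0.4968.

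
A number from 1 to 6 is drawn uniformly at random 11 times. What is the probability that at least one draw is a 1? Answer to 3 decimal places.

0.865

P(no draw is a 1) = (5/6)^11 ≈ 0.135.
P(at least one) = 1 − 0.135 = 0.865.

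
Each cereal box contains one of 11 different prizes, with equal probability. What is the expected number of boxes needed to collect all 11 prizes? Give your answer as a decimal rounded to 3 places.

33.219

After i distinct types are collected, each trial gives a new one with probability (11−i)/11, so the expected wait for the next new type is 11/(11−i).
E = 11/11 + 11/10 + 11/9 + 11/8 + 11/7 + 11/6 + 11/5 + 11/4 + 11/3 + 11/2 + 11/1 = 83711/2520 ≈ 33.219.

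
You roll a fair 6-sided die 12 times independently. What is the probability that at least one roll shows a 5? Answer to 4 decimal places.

P(no roll shows a 5) = (5/6)^12 ≈ 0.1122.
P(at least one) = 1 − 0.1122 = 0.8878.

0.8878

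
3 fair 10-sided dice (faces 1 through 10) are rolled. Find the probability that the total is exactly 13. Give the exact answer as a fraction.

63/1000

There are 10^3 = 1000 equally likely outcomes.
The number of ordered 3-tuples from {1,…,10} summing to 13 is 63.
P(sum = 13) = 63/1000.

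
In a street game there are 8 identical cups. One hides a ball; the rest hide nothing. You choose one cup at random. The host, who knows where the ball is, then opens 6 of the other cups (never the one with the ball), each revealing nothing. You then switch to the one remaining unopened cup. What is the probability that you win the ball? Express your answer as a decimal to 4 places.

Your original cup holds the ball with probability 1/8, so the other 7 collectively hold it with probability 7/8.
The host can always find 6 empty cups to open, so the reveals don't change that 7/8; it is now spread over the 1 remaining unopened cup.
P(win by switching) = (7/8) · (1/1) = 7/8 ≈ 0.8750.

0.8750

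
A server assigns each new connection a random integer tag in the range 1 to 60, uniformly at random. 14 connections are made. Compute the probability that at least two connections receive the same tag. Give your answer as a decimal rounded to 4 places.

It's easier to compute the probability that all 14 are distinct.
P(all distinct) = 60/60 · 59/60 · ··· · 47/60 ≈ 0.1930.
So the probability of at least one match is 1 − 0.1930 = 0.8070.

0.8070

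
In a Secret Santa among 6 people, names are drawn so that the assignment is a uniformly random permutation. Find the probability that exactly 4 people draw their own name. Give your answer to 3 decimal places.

0.021

Choose which 4 of the 6 are fixed: C(6,4) = 15 ways.
The remaining 2 must have no fixed point: D(2) = 1.
P = 15·1/720 = 1/48 ≈ 0.021.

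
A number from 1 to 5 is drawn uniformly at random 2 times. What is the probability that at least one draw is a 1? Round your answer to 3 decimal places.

0.360

P(no draw is a 1) = (4/5)^2 ≈ 0.640.
P(at least one) = 1 − 0.640 = 0.360.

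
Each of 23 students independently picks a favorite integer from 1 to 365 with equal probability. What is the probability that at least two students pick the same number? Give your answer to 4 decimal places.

0.5073

It's easier to compute the probability that all 23 are distinct.
P(all distinct) = 365/365 · 364/365 · ··· · 343/365 ≈ 0.4927.
So the probability of at least one match is 1 − 0.4927 = 0.5073.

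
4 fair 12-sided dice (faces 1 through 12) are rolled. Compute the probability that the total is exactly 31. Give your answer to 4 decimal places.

There are 12^4 = 20736 equally likely outcomes.
The number of ordered 4-tuples from {1,…,12} summing to 31 is 916.
P(sum = 31) = 916/20736 = 229/5184 ≈ 0.0442.

0.0442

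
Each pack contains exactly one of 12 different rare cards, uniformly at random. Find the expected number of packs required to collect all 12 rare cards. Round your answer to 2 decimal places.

37.24

After i distinct types are collected, each trial gives a new one with probability (12−i)/12, so the expected wait for the next new type is 12/(12−i).
E = 12/12 + 12/11 + 12/10 + 12/9 + 12/8 + 12/7 + 12/6 + 12/5 + 12/4 + 12/3 + 12/2 + 12/1 = 86021/2310 ≈ 37.24.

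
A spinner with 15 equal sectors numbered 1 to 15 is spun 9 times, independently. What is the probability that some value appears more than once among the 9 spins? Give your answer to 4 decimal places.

0.9528

P(all 9 different) = 15/15 · 14/15 · ··· · 7/15 ≈ 0.0472.
P(at least two equal) = 1 − 0.0472 = 0.9528.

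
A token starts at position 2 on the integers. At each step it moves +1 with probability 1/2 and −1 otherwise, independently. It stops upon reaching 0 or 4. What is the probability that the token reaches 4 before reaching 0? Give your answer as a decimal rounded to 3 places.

With a fair step, P(i) = ½P(i−1) + ½P(i+1) with P(0)=0, P(4)=1 has the linear solution P(i) = i/4.
P(2) = 2/4 = 1/2 ≈ 0.500.

0.500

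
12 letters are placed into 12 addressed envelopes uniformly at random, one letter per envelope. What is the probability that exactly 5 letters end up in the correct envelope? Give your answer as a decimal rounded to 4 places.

0.0031

Choose which 5 of the 12 are fixed: C(12,5) = 792 ways.
The remaining 7 must have no fixed point: D(7) = 1854.
P = 792·1854/479001600 = 103/33600 ≈ 0.0031.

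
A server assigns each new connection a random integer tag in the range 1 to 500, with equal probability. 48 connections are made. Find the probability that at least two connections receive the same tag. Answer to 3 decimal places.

It's easier to compute the probability that all 48 are distinct.
P(all distinct) = 500/500 · 499/500 · ··· · 453/500 ≈ 0.097.
So the probability of at least one match is 1 − 0.097 = 0.903.

0.903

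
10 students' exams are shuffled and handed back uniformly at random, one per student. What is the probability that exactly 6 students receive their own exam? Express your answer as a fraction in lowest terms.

1/1920

Choose which 6 of the 10 are fixed: C(10,6) = 210 ways.
The remaining 4 must have no fixed point: D(4) = 9.
P = 210·9/3628800 = 1/1920.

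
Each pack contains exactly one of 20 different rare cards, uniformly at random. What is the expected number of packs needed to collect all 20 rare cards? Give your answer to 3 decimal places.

71.955

After i distinct types are collected, each trial gives a new one with probability (20−i)/20, so the expected wait for the next new type is 20/(20−i).
E = 20/20 + 20/19 + 20/18 + 20/17 + 20/16 + 20/15 + 20/14 + 20/13 + 20/12 + 20/11 + 20/10 + 20/9 + 20/8 + 20/7 + 20/6 + 20/5 + 20/4 + 20/3 + 20/2 + 20/1 = 279175675/3879876 ≈ 71.955.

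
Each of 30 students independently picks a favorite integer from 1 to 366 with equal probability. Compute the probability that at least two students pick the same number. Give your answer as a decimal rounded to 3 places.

0.705

It's easier to compute the probability that all 30 are distinct.
P(all distinct) = 366/366 · 365/366 · ··· · 337/366 ≈ 0.295.
So the probability of at least one match is 1 − 0.295 = 0.705.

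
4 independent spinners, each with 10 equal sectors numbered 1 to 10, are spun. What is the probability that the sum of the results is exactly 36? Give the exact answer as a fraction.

7/2000

There are 10^4 = 10000 equally likely outcomes.
The number of ordered 4-tuples from {1,…,10} summing to 36 is 35.
P(sum = 36) = 35/10000 = 7/2000.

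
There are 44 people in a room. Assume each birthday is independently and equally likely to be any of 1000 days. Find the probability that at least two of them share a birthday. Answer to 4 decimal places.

0.6171

It's easier to compute the probability that all 44 are distinct.
P(all distinct) = 1000/1000 · 999/1000 · ··· · 957/1000 ≈ 0.3829.
So the probability of at least one match is 1 − 0.3829 = 0.6171.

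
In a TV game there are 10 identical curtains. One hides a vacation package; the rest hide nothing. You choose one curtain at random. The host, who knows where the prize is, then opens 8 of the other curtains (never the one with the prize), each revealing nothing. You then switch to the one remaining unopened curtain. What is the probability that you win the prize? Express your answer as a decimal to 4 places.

Your original curtain holds the prize with probability 1/10, so the other 9 collectively hold it with probability 9/10.
The host can always find 8 empty curtains to open, so the reveals don't change that 9/10; it is now spread over the 1 remaining unopened curtain.
P(win by switching) = (9/10) · (1/1) = 9/10 ≈ 0.9000.

0.9000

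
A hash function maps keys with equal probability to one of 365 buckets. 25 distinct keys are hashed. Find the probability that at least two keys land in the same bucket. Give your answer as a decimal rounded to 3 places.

It's easier to compute the probability that all 25 are distinct.
P(all distinct) = 365/365 · 364/365 · ··· · 341/365 ≈ 0.431.
So the probability of at least one match is 1 − 0.431 = 0.569.

0.569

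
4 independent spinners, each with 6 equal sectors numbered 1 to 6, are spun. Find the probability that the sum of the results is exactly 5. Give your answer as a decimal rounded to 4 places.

There are 6^4 = 1296 equally likely outcomes.
The number of ordered 4-tuples from {1,…,6} summing to 5 is 4.
P(sum = 5) = 4/1296 = 1/324 ≈ 0.0031.

0.0031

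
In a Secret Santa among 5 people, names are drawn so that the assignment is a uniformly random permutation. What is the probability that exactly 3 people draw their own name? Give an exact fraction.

1/12

Choose which 3 of the 5 are fixed: C(5,3) = 10 ways.
The remaining 2 must have no fixed point: D(2) = 1.
P = 10·1/120 = 1/12.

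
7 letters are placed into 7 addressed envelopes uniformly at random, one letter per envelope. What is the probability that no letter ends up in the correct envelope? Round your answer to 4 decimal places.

This is the derangement probability: permutations of 7 with no fixed point.
D(7) = 7! · (1 − 1/1! + 1/2! − ··· + (−1)^7/7!) = 1854.
P = 1854/5040 = 103/280 ≈ 0.3679.

0.3679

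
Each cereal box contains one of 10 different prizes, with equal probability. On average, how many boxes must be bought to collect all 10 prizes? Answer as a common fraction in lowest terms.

7381/252

After i distinct types are collected, each trial gives a new one with probability (10−i)/10, so the expected wait for the next new type is 10/(10−i).
E = 10/10 + 10/9 + 10/8 + 10/7 + 10/6 + 10/5 + 10/4 + 10/3 + 10/2 + 10/1 = 7381/252.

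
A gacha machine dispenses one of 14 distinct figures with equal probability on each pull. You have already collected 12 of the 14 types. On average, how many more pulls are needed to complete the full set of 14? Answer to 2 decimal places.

Starting from 12 distinct types, each trial gives a new one with probability (14−i)/14 when i types are held, so the wait for the next new type is 14/(14−i).
E = 14/2 + 14/1 = 21 ≈ 21.00.

21.00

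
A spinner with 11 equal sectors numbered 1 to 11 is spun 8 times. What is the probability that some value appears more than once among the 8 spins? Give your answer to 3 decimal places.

P(all 8 different) = 11/11 · 10/11 · ··· · 4/11 ≈ 0.031.
P(at least two equal) = 1 − 0.031 = 0.969.

0.969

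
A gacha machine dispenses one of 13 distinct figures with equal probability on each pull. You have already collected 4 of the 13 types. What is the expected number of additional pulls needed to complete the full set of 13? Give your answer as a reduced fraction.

Starting from 4 distinct types, each trial gives a new one with probability (13−i)/13 when i types are held, so the wait for the next new type is 13/(13−i).
E = 13/9 + 13/8 + 13/7 + 13/6 + 13/5 + 13/4 + 13/3 + 13/2 + 13/1 = 92677/2520.

92677/2520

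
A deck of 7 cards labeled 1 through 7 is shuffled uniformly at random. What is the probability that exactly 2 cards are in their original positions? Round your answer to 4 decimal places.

0.1833

Choose which 2 of the 7 are fixed: C(7,2) = 21 ways.
The remaining 5 must have no fixed point: D(5) = 44.
P = 21·44/5040 = 11/60 ≈ 0.1833.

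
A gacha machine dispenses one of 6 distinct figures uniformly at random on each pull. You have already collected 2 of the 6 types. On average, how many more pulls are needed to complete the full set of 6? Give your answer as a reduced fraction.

Starting from 2 distinct types, each trial gives a new one with probability (6−i)/6 when i types are held, so the wait for the next new type is 6/(6−i).
E = 6/4 + 6/3 + 6/2 + 6/1 = 25/2.

25/2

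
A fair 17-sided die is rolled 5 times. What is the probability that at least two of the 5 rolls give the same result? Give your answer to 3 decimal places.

P(all 5 different) = 17/17 · 16/17 · ··· · 13/17 ≈ 0.523.
P(at least two equal) = 1 − 0.523 = 0.477.

0.477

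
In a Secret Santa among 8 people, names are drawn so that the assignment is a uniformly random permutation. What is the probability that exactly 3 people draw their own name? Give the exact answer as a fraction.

11/180

Choose which 3 of the 8 are fixed: C(8,3) = 56 ways.
The remaining 5 must have no fixed point: D(5) = 44.
P = 56·44/40320 = 11/180.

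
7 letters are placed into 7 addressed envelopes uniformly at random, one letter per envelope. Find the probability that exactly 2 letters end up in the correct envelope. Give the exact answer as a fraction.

Choose which 2 of the 7 are fixed: C(7,2) = 21 ways.
The remaining 5 must have no fixed point: D(5) = 44.
P = 21·44/5040 = 11/60.

11/60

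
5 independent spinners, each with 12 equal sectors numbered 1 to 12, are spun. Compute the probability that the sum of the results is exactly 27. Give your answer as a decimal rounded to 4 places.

0.0400

There are 12^5 = 248832 equally likely outcomes.
The number of ordered 5-tuples from {1,…,12} summing to 27 is 9945.
P(sum = 27) = 9945/248832 = 1105/27648 ≈ 0.0400.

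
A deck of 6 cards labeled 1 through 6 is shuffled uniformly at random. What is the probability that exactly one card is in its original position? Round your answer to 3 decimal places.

0.367

Choose which one is fixed: C(6,1) = 6 ways.
The remaining 5 must have no fixed point: D(5) = 44.
P = 6·44/720 = 11/30 ≈ 0.367.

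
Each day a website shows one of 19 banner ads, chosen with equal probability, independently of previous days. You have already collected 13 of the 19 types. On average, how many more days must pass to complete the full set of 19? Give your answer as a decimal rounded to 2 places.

Starting from 13 distinct types, each trial gives a new one with probability (19−i)/19 when i types are held, so the wait for the next new type is 19/(19−i).
E = 19/6 + 19/5 + 19/4 + 19/3 + 19/2 + 19/1 = 931/20 ≈ 46.55.

46.55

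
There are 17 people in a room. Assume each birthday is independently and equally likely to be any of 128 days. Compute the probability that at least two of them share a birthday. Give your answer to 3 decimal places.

It's easier to compute the probability that all 17 are distinct.
P(all distinct) = 128/128 · 127/128 · ··· · 112/128 ≈ 0.329.
So the probability of at least one match is 1 − 0.329 = 0.671.

0.671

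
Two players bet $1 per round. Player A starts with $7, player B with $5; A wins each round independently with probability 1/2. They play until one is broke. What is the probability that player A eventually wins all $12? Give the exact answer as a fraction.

7/12

With a fair step, P(i) = ½P(i−1) + ½P(i+1) with P(0)=0, P(12)=1 has the linear solution P(i) = i/12.
P(7) = 7/12.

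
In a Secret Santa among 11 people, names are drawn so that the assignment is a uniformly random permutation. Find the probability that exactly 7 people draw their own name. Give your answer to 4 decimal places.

Choose which 7 of the 11 are fixed: C(11,7) = 330 ways.
The remaining 4 must have no fixed point: D(4) = 9.
P = 330·9/39916800 = 1/13440 ≈ 0.0001.

0.0001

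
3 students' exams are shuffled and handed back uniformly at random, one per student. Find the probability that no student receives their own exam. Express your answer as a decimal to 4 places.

This is the derangement probability: permutations of 3 with no fixed point.
D(3) = 3! · (1 − 1/1! + 1/2! − ··· + (−1)^3/3!) = 2.
P = 2/6 = 1/3 ≈ 0.3333.

0.3333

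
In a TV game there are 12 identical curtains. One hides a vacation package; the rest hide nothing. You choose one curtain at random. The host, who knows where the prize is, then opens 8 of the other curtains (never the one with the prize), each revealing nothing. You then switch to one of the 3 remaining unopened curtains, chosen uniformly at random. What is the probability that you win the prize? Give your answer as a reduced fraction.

11/36

Your original curtain holds the prize with probability 1/12, so the other 11 collectively hold it with probability 11/12.
The host can always find 8 empty curtains to open, so the reveals don't change that 11/12; it is now spread over the 3 remaining unopened curtains.
P(win by switching) = (11/12) · (1/3) = 11/36.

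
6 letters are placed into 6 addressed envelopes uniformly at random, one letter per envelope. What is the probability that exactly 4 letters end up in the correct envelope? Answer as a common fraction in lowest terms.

Choose which 4 of the 6 are fixed: C(6,4) = 15 ways.
The remaining 2 must have no fixed point: D(2) = 1.
P = 15·1/720 = 1/48.

1/48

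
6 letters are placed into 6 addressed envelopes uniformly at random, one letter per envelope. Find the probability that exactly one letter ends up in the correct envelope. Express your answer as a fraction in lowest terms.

11/30

Choose which one is fixed: C(6,1) = 6 ways.
The remaining 5 must have no fixed point: D(5) = 44.
P = 6·44/720 = 11/30.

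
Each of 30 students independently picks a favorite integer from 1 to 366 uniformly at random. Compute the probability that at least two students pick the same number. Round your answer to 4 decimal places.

0.7053

It's easier to compute the probability that all 30 are distinct.
P(all distinct) = 366/366 · 365/366 · ··· · 337/366 ≈ 0.2947.
So the probability of at least one match is 1 − 0.2947 = 0.7053.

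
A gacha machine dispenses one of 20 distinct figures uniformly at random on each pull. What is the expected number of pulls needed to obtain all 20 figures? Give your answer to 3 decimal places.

After i distinct types are collected, each trial gives a new one with probability (20−i)/20, so the expected wait for the next new type is 20/(20−i).
E = 20/20 + 20/19 + 20/18 + 20/17 + 20/16 + 20/15 + 20/14 + 20/13 + 20/12 + 20/11 + 20/10 + 20/9 + 20/8 + 20/7 + 20/6 + 20/5 + 20/4 + 20/3 + 20/2 + 20/1 = 279175675/3879876 ≈ 71.955.

71.955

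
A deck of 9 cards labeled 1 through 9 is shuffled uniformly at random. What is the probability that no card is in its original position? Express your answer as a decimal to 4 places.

0.3679

This is the derangement probability: permutations of 9 with no fixed point.
D(9) = 9! · (1 − 1/1! + 1/2! − ··· + (−1)^9/9!) = 133496.
P = 133496/362880 = 16687/45360 ≈ 0.3679.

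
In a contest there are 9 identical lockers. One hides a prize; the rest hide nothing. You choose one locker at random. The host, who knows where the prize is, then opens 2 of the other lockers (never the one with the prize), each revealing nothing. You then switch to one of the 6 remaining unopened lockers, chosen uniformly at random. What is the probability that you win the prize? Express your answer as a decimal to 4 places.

0.1481

Your original locker holds the prize with probability 1/9, so the other 8 collectively hold it with probability 8/9.
The host can always find 2 empty lockers to open, so the reveals don't change that 8/9; it is now spread over the 6 remaining unopened lockers.
P(win by switching) = (8/9) · (1/6) = 4/27 ≈ 0.1481.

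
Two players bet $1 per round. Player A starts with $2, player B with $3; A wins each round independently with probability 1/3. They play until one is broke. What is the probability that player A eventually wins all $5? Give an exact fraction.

3/31

Let r = q/p = (2/3)/(1/3) = 2. The recurrence P(i) = p·P(i+1) + q·P(i−1) with P(0)=0, P(5)=1 gives P(i) = (1 − r^i)/(1 − r^5).
P(2) = (1 − (2)^2) / (1 − (2)^5) = 3/31.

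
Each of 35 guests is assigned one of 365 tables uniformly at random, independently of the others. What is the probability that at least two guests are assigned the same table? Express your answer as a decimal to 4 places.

It's easier to compute the probability that all 35 are distinct.
P(all distinct) = 365/365 · 364/365 · ··· · 331/365 ≈ 0.1856.
So the probability of at least one match is 1 − 0.1856 = 0.8144.

0.8144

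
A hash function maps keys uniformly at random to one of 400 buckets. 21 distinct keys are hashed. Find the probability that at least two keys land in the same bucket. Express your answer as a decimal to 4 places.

It's easier to compute the probability that all 21 are distinct.
P(all distinct) = 400/400 · 399/400 · ··· · 380/400 ≈ 0.5861.
So the probability of at least one match is 1 − 0.5861 = 0.4139.

0.4139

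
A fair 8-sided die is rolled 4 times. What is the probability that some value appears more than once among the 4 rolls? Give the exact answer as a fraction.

P(all 4 different) = 8/8 · 7/8 · ··· · 5/8 = 105/256.
P(at least two equal) = 1 − 105/256 = 151/256.

151/256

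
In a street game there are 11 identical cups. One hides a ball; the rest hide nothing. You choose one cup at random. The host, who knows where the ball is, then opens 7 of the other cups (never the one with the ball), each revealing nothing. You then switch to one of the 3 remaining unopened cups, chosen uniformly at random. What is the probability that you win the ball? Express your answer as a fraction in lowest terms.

Your original cup holds the ball with probability 1/11, so the other 10 collectively hold it with probability 10/11.
The host can always find 7 empty cups to open, so the reveals don't change that 10/11; it is now spread over the 3 remaining unopened cups.
P(win by switching) = (10/11) · (1/3) = 10/33.

10/33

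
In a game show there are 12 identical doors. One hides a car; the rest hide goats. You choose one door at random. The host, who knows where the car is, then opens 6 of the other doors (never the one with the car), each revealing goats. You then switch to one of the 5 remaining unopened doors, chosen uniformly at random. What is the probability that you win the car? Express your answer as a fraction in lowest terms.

11/60

Your original door holds the car with probability 1/12, so the other 11 collectively hold it with probability 11/12.
The host can always find 6 empty doors to open, so the reveals don't change that 11/12; it is now spread over the 5 remaining unopened doors.
P(win by switching) = (11/12) · (1/5) = 11/60.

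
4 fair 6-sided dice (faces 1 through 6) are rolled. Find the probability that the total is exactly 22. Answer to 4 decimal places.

0.0077

There are 6^4 = 1296 equally likely outcomes.
The number of ordered 4-tuples from {1,…,6} summing to 22 is 10.
P(sum = 22) = 10/1296 = 5/648 ≈ 0.0077.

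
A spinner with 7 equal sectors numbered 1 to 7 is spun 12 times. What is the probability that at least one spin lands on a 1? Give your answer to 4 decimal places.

0.8427

P(no spin lands on a 1) = (6/7)^12 ≈ 0.1573.
P(at least one) = 1 − 0.1573 = 0.8427.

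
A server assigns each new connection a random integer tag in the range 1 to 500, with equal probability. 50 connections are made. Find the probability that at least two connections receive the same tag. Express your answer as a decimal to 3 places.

It's easier to compute the probability that all 50 are distinct.
P(all distinct) = 500/500 · 499/500 · ··· · 451/500 ≈ 0.079.
So the probability of at least one match is 1 − 0.079 = 0.921.

0.921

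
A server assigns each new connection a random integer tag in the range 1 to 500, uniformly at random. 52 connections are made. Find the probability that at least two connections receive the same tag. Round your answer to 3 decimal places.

It's easier to compute the probability that all 52 are distinct.
P(all distinct) = 500/500 · 499/500 · ··· · 449/500 ≈ 0.064.
So the probability of at least one match is 1 − 0.064 = 0.936.

0.936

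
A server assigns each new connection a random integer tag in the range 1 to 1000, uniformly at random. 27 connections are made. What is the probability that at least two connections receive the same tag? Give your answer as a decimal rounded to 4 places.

It's easier to compute the probability that all 27 are distinct.
P(all distinct) = 1000/1000 · 999/1000 · ··· · 974/1000 ≈ 0.7018.
So the probability of at least one match is 1 − 0.7018 = 0.2982.

0.2982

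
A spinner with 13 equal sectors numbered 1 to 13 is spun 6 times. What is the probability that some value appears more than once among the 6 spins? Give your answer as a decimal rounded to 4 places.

P(all 6 different) = 13/13 · 12/13 · ··· · 8/13 ≈ 0.2560.
P(at least two equal) = 1 − 0.2560 = 0.7440.

0.7440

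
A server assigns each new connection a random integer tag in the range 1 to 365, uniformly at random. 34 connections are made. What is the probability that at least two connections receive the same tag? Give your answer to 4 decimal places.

0.7953

It's easier to compute the probability that all 34 are distinct.
P(all distinct) = 365/365 · 364/365 · ··· · 332/365 ≈ 0.2047.
So the probability of at least one match is 1 − 0.2047 = 0.7953.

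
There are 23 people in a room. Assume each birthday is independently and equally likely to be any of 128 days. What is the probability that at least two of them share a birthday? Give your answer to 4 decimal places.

It's easier to compute the probability that all 23 are distinct.
P(all distinct) = 128/128 · 127/128 · ··· · 106/128 ≈ 0.1220.
So the probability of at least one match is 1 − 0.1220 = 0.8780.

0.8780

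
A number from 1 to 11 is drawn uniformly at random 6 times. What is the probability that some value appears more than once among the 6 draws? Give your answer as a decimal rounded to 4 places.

0.8122

P(all 6 different) = 11/11 · 10/11 · ··· · 6/11 ≈ 0.1878.
P(at least two equal) = 1 − 0.1878 = 0.8122.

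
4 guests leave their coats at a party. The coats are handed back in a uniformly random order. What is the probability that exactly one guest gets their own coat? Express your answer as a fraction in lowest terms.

Choose which one is fixed: C(4,1) = 4 ways.
The remaining 3 must have no fixed point: D(3) = 2.
P = 4·2/24 = 1/3.

1/3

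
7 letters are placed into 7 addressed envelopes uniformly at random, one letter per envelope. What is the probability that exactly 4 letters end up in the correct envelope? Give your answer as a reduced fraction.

1/72

Choose which 4 of the 7 are fixed: C(7,4) = 35 ways.
The remaining 3 must have no fixed point: D(3) = 2.
P = 35·2/5040 = 1/72.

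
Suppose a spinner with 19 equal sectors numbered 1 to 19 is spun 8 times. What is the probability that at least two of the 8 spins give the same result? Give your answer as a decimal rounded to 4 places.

0.8206

P(all 8 different) = 19/19 · 18/19 · ··· · 12/19 ≈ 0.1794.
P(at least two equal) = 1 − 0.1794 = 0.8206.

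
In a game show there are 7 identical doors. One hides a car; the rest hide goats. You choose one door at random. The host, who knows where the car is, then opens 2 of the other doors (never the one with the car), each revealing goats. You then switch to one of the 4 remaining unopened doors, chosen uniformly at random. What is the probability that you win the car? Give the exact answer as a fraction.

3/14

Your original door holds the car with probability 1/7, so the other 6 collectively hold it with probability 6/7.
The host can always find 2 empty doors to open, so the reveals don't change that 6/7; it is now spread over the 4 remaining unopened doors.
P(win by switching) = (6/7) · (1/4) = 3/14.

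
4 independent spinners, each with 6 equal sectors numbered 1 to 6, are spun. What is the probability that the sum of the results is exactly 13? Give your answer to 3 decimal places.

There are 6^4 = 1296 equally likely outcomes.
The number of ordered 4-tuples from {1,…,6} summing to 13 is 140.
P(sum = 13) = 140/1296 = 35/324 ≈ 0.108.

0.108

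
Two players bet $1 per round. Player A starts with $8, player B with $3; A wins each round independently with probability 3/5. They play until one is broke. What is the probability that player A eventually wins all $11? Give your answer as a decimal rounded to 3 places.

Let r = q/p = (2/5)/(3/5) = 2/3. The recurrence P(i) = p·P(i+1) + q·P(i−1) with P(0)=0, P(11)=1 gives P(i) = (1 − r^i)/(1 − r^11).
P(8) = (1 − (2/3)^8) / (1 − (2/3)^11) = 170235/175099 ≈ 0.972.

0.972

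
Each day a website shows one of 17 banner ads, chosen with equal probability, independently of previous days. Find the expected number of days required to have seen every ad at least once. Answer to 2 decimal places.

58.47

After i distinct types are collected, each trial gives a new one with probability (17−i)/17, so the expected wait for the next new type is 17/(17−i).
E = 17/17 + 17/16 + 17/15 + 17/14 + 17/13 + 17/12 + 17/11 + 17/10 + 17/9 + 17/8 + 17/7 + 17/6 + 17/5 + 17/4 + 17/3 + 17/2 + 17/1 = 42142223/720720 ≈ 58.47.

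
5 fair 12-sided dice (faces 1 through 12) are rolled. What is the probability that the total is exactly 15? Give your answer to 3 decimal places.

0.004

There are 12^5 = 248832 equally likely outcomes.
The number of ordered 5-tuples from {1,…,12} summing to 15 is 1001.
P(sum = 15) = 1001/248832 ≈ 0.004.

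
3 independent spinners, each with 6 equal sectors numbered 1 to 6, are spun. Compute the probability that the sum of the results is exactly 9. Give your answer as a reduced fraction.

There are 6^3 = 216 equally likely outcomes.
The number of ordered 3-tuples from {1,…,6} summing to 9 is 25.
P(sum = 9) = 25/216.

25/216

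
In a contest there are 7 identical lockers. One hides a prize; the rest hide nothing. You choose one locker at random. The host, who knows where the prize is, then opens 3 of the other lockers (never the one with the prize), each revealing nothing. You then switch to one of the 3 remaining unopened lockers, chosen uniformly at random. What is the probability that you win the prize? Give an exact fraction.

2/7

Your original locker holds the prize with probability 1/7, so the other 6 collectively hold it with probability 6/7.
The host can always find 3 empty lockers to open, so the reveals don't change that 6/7; it is now spread over the 3 remaining unopened lockers.
P(win by switching) = (6/7) · (1/3) = 2/7.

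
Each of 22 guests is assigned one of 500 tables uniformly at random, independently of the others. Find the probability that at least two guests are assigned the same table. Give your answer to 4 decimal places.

It's easier to compute the probability that all 22 are distinct.
P(all distinct) = 500/500 · 499/500 · ··· · 479/500 ≈ 0.6258.
So the probability of at least one match is 1 − 0.6258 = 0.3742.

0.3742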